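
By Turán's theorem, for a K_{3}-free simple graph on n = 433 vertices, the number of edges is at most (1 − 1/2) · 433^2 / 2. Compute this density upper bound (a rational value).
Turán density bound = (1/2) · 433^2/2 = 187489/4 ≈ 46872.25

Turán's theorem: ex(n, K_{r+1}) is achieved by the complete r-partite Turán graph T(n, r) with parts as balanced as possible, and is at most (1 − 1/r) · n^2/2. For r = 2, n = 433: the density bound is (1/2) · 187489/2 = 187489/4 ≈ 46872.25. The integer-valued extremum is e(T(433, 2)) = 46872, which is strictly less than the density bound 187489/4 since 2 ∤ 433 (the parts of T(433, 2) cannot all be equal).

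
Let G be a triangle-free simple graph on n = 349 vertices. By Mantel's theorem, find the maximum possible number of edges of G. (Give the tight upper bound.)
ex(349, K_3) = ⌊349^2/4⌋ = 30450

Mantel (1907): a triangle-free graph on n vertices has at most ⌊n^2/4⌋ edges, with equality for the complete bipartite graph K_{⌊n/2⌋, ⌈n/2⌉}. For n = 349: ⌊349^2/4⌋ = ⌊121801/4⌋ = 30450. The extremal graph is K_{174, 175}, which has 174·175 = 30450 edges.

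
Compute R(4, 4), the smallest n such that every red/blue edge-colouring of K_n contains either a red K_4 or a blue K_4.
R(4, 4) = 18

Lower bound: an explicit 2-colouring of K_{17} (typically a Paley-type or other structured construction) avoids a red K_4 and a blue K_4, showing R(4, 4) > 17.
Upper bound: the Erdős–Szekeres recurrence R(r, t') ≤ R(r−1, t') + R(r, t'−1) yields R(4, 4) ≤ 18.
Hence R(4, 4) = 18.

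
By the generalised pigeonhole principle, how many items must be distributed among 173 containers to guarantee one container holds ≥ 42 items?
n = (42 − 1)·173 + 1 = 7094

By the generalised pigeonhole principle, to guarantee some box contains ≥ r objects we need more than (r − 1) · k objects total. Threshold: n = (r − 1) · k + 1. With r = 42 and k = 173: n = 41 · 173 + 1 = 7093 + 1 = 7094. For n = 7093 = 41 · 173, we can put exactly 41 objects in every box, avoiding 42 in any single one — so 7094 is tight.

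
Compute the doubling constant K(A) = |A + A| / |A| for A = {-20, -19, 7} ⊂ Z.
K = |A + A| / |A| = 6/3 = 2

Enumerate A + A = {a + b : a, b ∈ A}. With |A| = 3, there are |A|^2 = 9 ordered sum pairs; collecting distinct values, A + A = {-40, -39, -38, -13, -12, 14}, so |A + A| = 6. Thus K = 6/3 = 2. For comparison, the minimum possible |A + A| over all 3-element sets is 2·3 − 1 = 5 (so min K = 5/3), attained only by arithmetic progressions.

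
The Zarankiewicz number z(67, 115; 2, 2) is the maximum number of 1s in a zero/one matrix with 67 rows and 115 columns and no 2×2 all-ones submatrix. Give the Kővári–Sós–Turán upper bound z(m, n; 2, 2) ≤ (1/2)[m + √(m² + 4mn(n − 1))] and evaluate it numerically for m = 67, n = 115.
z(67, 115; 2, 2) ≤ (1/2)[67 + √(67² + 4·67·115·114)] = (1/2)[67 + √3517969] = 971.3125

Kővári–Sós–Turán: let r_1, ..., r_67 be the row sums and z = Σ r_i the total number of 1s. Each pair of columns can share at most one row with both entries 1 (else a 2×2 all-ones block appears), so Σ_i C(r_i, 2) ≤ C(115, 2) = 6555. By convexity Σ_i C(r_i, 2) ≥ 67·C(z/67, 2) = z(z − 67)/(2·67), giving z² − 67z − 67·115·114 ≤ 0 and hence z ≤ (1/2)[67 + √(4489 + 4·878370)] = (1/2)[67 + √3517969] ≈ (1/2)(67 + 1875.625) = 971.3125.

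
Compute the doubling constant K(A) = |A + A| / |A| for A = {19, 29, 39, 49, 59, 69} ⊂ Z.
K = |A + A| / |A| = 11/6

Enumerate A + A = {a + b : a, b ∈ A}. With |A| = 6, there are |A|^2 = 36 ordered sum pairs; collecting distinct values, A + A = {38, 48, 58, 68, 78, 88, 98, 108, 118, 128, 138}, so |A + A| = 11. Thus K = 11/6. Here |A + A| = 2|A| − 1 = 11, the minimum possible — so K = 11/6 is minimal, which holds iff A is an arithmetic progression.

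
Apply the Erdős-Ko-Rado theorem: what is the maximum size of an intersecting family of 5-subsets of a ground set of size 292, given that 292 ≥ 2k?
max |F| = C(291, 4) = 292664520

The Erdős-Ko-Rado theorem states: for n ≥ 2k, an intersecting family of k-subsets of an n-element set has size at most C(n − 1, k − 1), with equality for 'star' families {A ⊆ [n] : |A| = k, i ∈ A} (fix an element i). For n = 292, k = 5: C(291, 4) = 292664520.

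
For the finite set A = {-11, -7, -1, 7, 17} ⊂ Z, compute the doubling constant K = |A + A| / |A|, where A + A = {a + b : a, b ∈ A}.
K = |A + A| / |A| = 14/5

Enumerate A + A = {a + b : a, b ∈ A}. With |A| = 5, there are |A|^2 = 25 ordered sum pairs; collecting distinct values, A + A = {-22, -18, -14, -12, -8, -4, -2, 0, 6, 10, 14, 16, 24, 34}, so |A + A| = 14. Thus K = 14/5. For comparison, the minimum possible |A + A| over all 5-element sets is 2·5 − 1 = 9 (so min K = 9/5), attained only by arithmetic progressions.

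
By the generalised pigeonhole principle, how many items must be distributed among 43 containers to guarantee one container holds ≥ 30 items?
n = (30 − 1)·43 + 1 = 1248

By the generalised pigeonhole principle, to guarantee some box contains ≥ r objects we need more than (r − 1) · k objects total. Threshold: n = (r − 1) · k + 1. With r = 30 and k = 43: n = 29 · 43 + 1 = 1247 + 1 = 1248. For n = 1247 = 29 · 43, we can put exactly 29 objects in every box, avoiding 30 in any single one — so 1248 is tight.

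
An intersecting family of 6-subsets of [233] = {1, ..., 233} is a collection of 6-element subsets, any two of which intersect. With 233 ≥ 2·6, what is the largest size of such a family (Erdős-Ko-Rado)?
max |F| = C(232, 5) = 5363112216

The Erdős-Ko-Rado theorem states: for n ≥ 2k, an intersecting family of k-subsets of an n-element set has size at most C(n − 1, k − 1), with equality for 'star' families {A ⊆ [n] : |A| = k, i ∈ A} (fix an element i). For n = 233, k = 6: C(232, 5) = 5363112216.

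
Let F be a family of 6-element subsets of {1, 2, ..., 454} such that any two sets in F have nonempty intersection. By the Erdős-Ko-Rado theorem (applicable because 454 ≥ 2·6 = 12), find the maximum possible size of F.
max |F| = C(453, 5) = 155485819665

The Erdős-Ko-Rado theorem states: for n ≥ 2k, an intersecting family of k-subsets of an n-element set has size at most C(n − 1, k − 1), with equality for 'star' families {A ⊆ [n] : |A| = k, i ∈ A} (fix an element i). For n = 454, k = 6: C(453, 5) = 155485819665.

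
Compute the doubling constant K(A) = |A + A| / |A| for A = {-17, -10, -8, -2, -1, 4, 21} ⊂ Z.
K = |A + A| / |A| = 26/7

Enumerate A + A = {a + b : a, b ∈ A}. With |A| = 7, there are |A|^2 = 49 ordered sum pairs; collecting distinct values, A + A = {-34, -27, -25, -20, -19, -18, -16, -13, -12, -11, -10, -9, -6, -4, -3, -2, 2, 3, 4, 8, 11, 13, 19, 20, 25, 42}, so |A + A| = 26. Thus K = 26/7. For comparison, the minimum possible |A + A| over all 7-element sets is 2·7 − 1 = 13 (so min K = 13/7), attained only by arithmetic progressions.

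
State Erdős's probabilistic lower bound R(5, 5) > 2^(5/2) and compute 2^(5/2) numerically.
2^(5/2) = 5.6569; so R(5, 5) > 5.6569

Colour each edge of K_n uniformly at random with red/blue. The expected number of monochromatic K_5 is C(n, 5) · 2 · 2^(−C(5,2)). If C(n, 5) · 2^(1 − C(5,2)) < 1, then with positive probability no monochromatic K_5 exists, so R(5, 5) > n. The standard estimate C(n, 5) ≤ n^5/5! shows this inequality holds whenever n ≤ 2^(5/2) (since 5! · 2^(C(5,2) − 1) > 2^(5^2/2) ≥ n^5). Hence R(5, 5) > 2^(5/2) = 5.6569.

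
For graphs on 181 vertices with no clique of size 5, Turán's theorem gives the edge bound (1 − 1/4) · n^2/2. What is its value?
Turán density bound = (3/4) · 181^2/2 = 98283/8 ≈ 12285.375

Turán's theorem: ex(n, K_{r+1}) is achieved by the complete r-partite Turán graph T(n, r) with parts as balanced as possible, and is at most (1 − 1/r) · n^2/2. For r = 4, n = 181: the density bound is (3/4) · 32761/2 = 98283/8 ≈ 12285.375. The integer-valued extremum is e(T(181, 4)) = 12285, which is strictly less than the density bound 98283/8 since 4 ∤ 181 (the parts of T(181, 4) cannot all be equal).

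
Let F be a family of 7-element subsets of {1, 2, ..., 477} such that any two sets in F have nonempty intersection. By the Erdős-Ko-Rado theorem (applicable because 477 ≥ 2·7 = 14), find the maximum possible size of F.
max |F| = C(476, 6) = 15652022159620

Erdős-Ko-Rado (1961): when n ≥ 2k, max |F| = C(n−1, k−1). The bound is attained by the star {A : i ∈ A} for any fixed i ∈ [n]. Here C(477−1, 7−1) = C(476, 6) = 15652022159620.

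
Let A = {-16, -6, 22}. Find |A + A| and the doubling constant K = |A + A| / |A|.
K = |A + A| / |A| = 6/3 = 2

Enumerate A + A = {a + b : a, b ∈ A}. With |A| = 3, there are |A|^2 = 9 ordered sum pairs; collecting distinct values, A + A = {-32, -22, -12, 6, 16, 44}, so |A + A| = 6. Thus K = 6/3 = 2. For comparison, the minimum possible |A + A| over all 3-element sets is 2·3 − 1 = 5 (so min K = 5/3), attained only by arithmetic progressions.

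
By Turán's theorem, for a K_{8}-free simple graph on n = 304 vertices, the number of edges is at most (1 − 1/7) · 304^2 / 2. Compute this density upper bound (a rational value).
Turán density bound = (6/7) · 304^2/2 = 277248/7 ≈ 39606.8571

Turán's theorem: ex(n, K_{r+1}) is achieved by the complete r-partite Turán graph T(n, r) with parts as balanced as possible, and is at most (1 − 1/r) · n^2/2. For r = 7, n = 304: the density bound is (6/7) · 92416/2 = 277248/7 ≈ 39606.8571. The integer-valued extremum is e(T(304, 7)) = 39606, which is strictly less than the density bound 277248/7 since 7 ∤ 304 (the parts of T(304, 7) cannot all be equal).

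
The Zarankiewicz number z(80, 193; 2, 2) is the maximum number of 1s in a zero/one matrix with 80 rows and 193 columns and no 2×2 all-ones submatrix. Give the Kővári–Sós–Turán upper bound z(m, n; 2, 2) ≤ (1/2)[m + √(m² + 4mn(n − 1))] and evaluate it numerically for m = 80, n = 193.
z(80, 193; 2, 2) ≤ (1/2)[80 + √(80² + 4·80·193·192)] = (1/2)[80 + √11864320] = 1762.2311

Kővári–Sós–Turán: let r_1, ..., r_80 be the row sums and z = Σ r_i the total number of 1s. Each pair of columns can share at most one row with both entries 1 (else a 2×2 all-ones block appears), so Σ_i C(r_i, 2) ≤ C(193, 2) = 18528. By convexity Σ_i C(r_i, 2) ≥ 80·C(z/80, 2) = z(z − 80)/(2·80), giving z² − 80z − 80·193·192 ≤ 0 and hence z ≤ (1/2)[80 + √(6400 + 4·2964480)] = (1/2)[80 + √11864320] ≈ (1/2)(80 + 3444.4622) = 1762.2311.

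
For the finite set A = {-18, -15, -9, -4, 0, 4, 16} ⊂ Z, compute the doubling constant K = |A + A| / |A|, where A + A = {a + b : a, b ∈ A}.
K = |A + A| / |A| = 26/7

Enumerate A + A = {a + b : a, b ∈ A}. With |A| = 7, there are |A|^2 = 49 ordered sum pairs; collecting distinct values, A + A = {-36, -33, -30, -27, -24, -22, -19, -18, -15, -14, -13, -11, -9, -8, -5, -4, -2, 0, 1, 4, 7, 8, 12, 16, 20, 32}, so |A + A| = 26. Thus K = 26/7. For comparison, the minimum possible |A + A| over all 7-element sets is 2·7 − 1 = 13 (so min K = 13/7), attained only by arithmetic progressions.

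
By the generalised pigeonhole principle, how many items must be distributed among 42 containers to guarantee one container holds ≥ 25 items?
n = (25 − 1)·42 + 1 = 1009

By the generalised pigeonhole principle, to guarantee some box contains ≥ r objects we need more than (r − 1) · k objects total. Threshold: n = (r − 1) · k + 1. With r = 25 and k = 42: n = 24 · 42 + 1 = 1008 + 1 = 1009. For n = 1008 = 24 · 42, we can put exactly 24 objects in every box, avoiding 25 in any single one — so 1009 is tight.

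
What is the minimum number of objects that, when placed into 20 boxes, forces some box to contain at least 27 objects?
n = (27 − 1)·20 + 1 = 521

By the generalised pigeonhole principle, to guarantee some box contains ≥ r objects we need more than (r − 1) · k objects total. Threshold: n = (r − 1) · k + 1. With r = 27 and k = 20: n = 26 · 20 + 1 = 520 + 1 = 521. For n = 520 = 26 · 20, we can put exactly 26 objects in every box, avoiding 27 in any single one — so 521 is tight.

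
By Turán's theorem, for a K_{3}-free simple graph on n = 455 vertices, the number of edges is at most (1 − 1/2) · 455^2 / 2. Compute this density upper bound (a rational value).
Turán density bound = (1/2) · 455^2/2 = 207025/4 ≈ 51756.25

Turán's theorem: ex(n, K_{r+1}) is achieved by the complete r-partite Turán graph T(n, r) with parts as balanced as possible, and is at most (1 − 1/r) · n^2/2. For r = 2, n = 455: the density bound is (1/2) · 207025/2 = 207025/4 ≈ 51756.25. The integer-valued extremum is e(T(455, 2)) = 51756, which is strictly less than the density bound 207025/4 since 2 ∤ 455 (the parts of T(455, 2) cannot all be equal).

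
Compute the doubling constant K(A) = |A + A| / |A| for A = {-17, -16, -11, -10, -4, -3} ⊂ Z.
K = |A + A| / |A| = 16/6 = 8/3

Enumerate A + A = {a + b : a, b ∈ A}. With |A| = 6, there are |A|^2 = 36 ordered sum pairs; collecting distinct values, A + A = {-34, -33, -32, -28, -27, -26, -22, -21, -20, -19, -15, -14, -13, -8, -7, -6}, so |A + A| = 16. Thus K = 16/6 = 8/3. For comparison, the minimum possible |A + A| over all 6-element sets is 2·6 − 1 = 11 (so min K = 11/6), attained only by arithmetic progressions.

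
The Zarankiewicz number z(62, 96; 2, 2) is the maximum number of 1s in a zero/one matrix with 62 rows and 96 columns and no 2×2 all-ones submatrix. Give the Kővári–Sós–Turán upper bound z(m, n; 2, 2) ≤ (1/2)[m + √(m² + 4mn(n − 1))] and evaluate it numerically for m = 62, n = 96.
z(62, 96; 2, 2) ≤ (1/2)[62 + √(62² + 4·62·96·95)] = (1/2)[62 + √2265604] = 783.5962

Kővári–Sós–Turán: let r_1, ..., r_62 be the row sums and z = Σ r_i the total number of 1s. Each pair of columns can share at most one row with both entries 1 (else a 2×2 all-ones block appears), so Σ_i C(r_i, 2) ≤ C(96, 2) = 4560. By convexity Σ_i C(r_i, 2) ≥ 62·C(z/62, 2) = z(z − 62)/(2·62), giving z² − 62z − 62·96·95 ≤ 0 and hence z ≤ (1/2)[62 + √(3844 + 4·565440)] = (1/2)[62 + √2265604] ≈ (1/2)(62 + 1505.1923) = 783.5962.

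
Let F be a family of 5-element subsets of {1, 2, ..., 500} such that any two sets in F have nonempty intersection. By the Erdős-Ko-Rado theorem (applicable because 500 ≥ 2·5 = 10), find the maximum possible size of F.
max |F| = C(499, 4) = 2552446876

Erdős-Ko-Rado (1961): when n ≥ 2k, max |F| = C(n−1, k−1). The bound is attained by the star {A : i ∈ A} for any fixed i ∈ [n]. Here C(500−1, 5−1) = C(499, 4) = 2552446876.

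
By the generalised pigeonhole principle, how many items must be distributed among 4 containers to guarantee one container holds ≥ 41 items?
n = (41 − 1)·4 + 1 = 161

By the generalised pigeonhole principle, to guarantee some box contains ≥ r objects we need more than (r − 1) · k objects total. Threshold: n = (r − 1) · k + 1. With r = 41 and k = 4: n = 40 · 4 + 1 = 160 + 1 = 161. For n = 160 = 40 · 4, we can put exactly 40 objects in every box, avoiding 41 in any single one — so 161 is tight.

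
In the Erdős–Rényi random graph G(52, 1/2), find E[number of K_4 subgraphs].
E[# K_4] = C(52, 4) · (1/2)^C(4, 2) = 270725 / 2^6 = 4230.078125

For each 4-subset S of vertices (there are C(52, 4) = 270725 such S), let X_S = 1 if S induces a K_4 (all C(4, 2) = 6 edges present). Then P(X_S = 1) = (1/2)^6 = 1/64. By linearity of expectation, E[# K_4] = C(52, 4) · (1/2)^6 = 270725 / 64 = 4230.078125.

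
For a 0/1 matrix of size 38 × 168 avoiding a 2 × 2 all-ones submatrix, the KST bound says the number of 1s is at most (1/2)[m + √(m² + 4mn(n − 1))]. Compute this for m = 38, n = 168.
z(38, 168; 2, 2) ≤ (1/2)[38 + √(38² + 4·38·168·167)] = (1/2)[38 + √4265956] = 1051.7095

Kővári–Sós–Turán: let r_1, ..., r_38 be the row sums and z = Σ r_i the total number of 1s. Each pair of columns can share at most one row with both entries 1 (else a 2×2 all-ones block appears), so Σ_i C(r_i, 2) ≤ C(168, 2) = 14028. By convexity Σ_i C(r_i, 2) ≥ 38·C(z/38, 2) = z(z − 38)/(2·38), giving z² − 38z − 38·168·167 ≤ 0 and hence z ≤ (1/2)[38 + √(1444 + 4·1066128)] = (1/2)[38 + √4265956] ≈ (1/2)(38 + 2065.4191) = 1051.7095.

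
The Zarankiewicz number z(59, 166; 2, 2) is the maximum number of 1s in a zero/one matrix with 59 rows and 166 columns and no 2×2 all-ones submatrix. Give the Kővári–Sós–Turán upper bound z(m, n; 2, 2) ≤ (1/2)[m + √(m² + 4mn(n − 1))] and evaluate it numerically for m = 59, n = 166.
z(59, 166; 2, 2) ≤ (1/2)[59 + √(59² + 4·59·166·165)] = (1/2)[59 + √6467521] = 1301.0661

Kővári–Sós–Turán: let r_1, ..., r_59 be the row sums and z = Σ r_i the total number of 1s. Each pair of columns can share at most one row with both entries 1 (else a 2×2 all-ones block appears), so Σ_i C(r_i, 2) ≤ C(166, 2) = 13695. By convexity Σ_i C(r_i, 2) ≥ 59·C(z/59, 2) = z(z − 59)/(2·59), giving z² − 59z − 59·166·165 ≤ 0 and hence z ≤ (1/2)[59 + √(3481 + 4·1616010)] = (1/2)[59 + √6467521] ≈ (1/2)(59 + 2543.1321) = 1301.0661.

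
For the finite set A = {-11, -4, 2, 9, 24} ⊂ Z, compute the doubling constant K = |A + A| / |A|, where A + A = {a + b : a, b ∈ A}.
K = |A + A| / |A| = 14/5

Enumerate A + A = {a + b : a, b ∈ A}. With |A| = 5, there are |A|^2 = 25 ordered sum pairs; collecting distinct values, A + A = {-22, -15, -9, -8, -2, 4, 5, 11, 13, 18, 20, 26, 33, 48}, so |A + A| = 14. Thus K = 14/5. For comparison, the minimum possible |A + A| over all 5-element sets is 2·5 − 1 = 9 (so min K = 9/5), attained only by arithmetic progressions.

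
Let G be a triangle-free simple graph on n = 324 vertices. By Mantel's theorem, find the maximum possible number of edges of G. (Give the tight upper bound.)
ex(324, K_3) = ⌊324^2/4⌋ = 26244

Mantel (1907): a triangle-free graph on n vertices has at most ⌊n^2/4⌋ edges, with equality for the complete bipartite graph K_{⌊n/2⌋, ⌈n/2⌉}. For n = 324: ⌊324^2/4⌋ = ⌊104976/4⌋ = 26244. The extremal graph is K_{162, 162}, which has 162·162 = 26244 edges.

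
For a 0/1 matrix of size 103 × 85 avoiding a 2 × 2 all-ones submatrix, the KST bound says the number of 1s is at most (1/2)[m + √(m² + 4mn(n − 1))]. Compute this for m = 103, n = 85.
z(103, 85; 2, 2) ≤ (1/2)[103 + √(103² + 4·103·85·84)] = (1/2)[103 + √2952289] = 910.6113

Kővári–Sós–Turán: let r_1, ..., r_103 be the row sums and z = Σ r_i the total number of 1s. Each pair of columns can share at most one row with both entries 1 (else a 2×2 all-ones block appears), so Σ_i C(r_i, 2) ≤ C(85, 2) = 3570. By convexity Σ_i C(r_i, 2) ≥ 103·C(z/103, 2) = z(z − 103)/(2·103), giving z² − 103z − 103·85·84 ≤ 0 and hence z ≤ (1/2)[103 + √(10609 + 4·735420)] = (1/2)[103 + √2952289] ≈ (1/2)(103 + 1718.2226) = 910.6113.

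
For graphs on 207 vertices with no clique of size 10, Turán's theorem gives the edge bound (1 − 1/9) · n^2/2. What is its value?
Turán density bound = (8/9) · 207^2/2 = 19044

Turán's theorem: ex(n, K_{r+1}) is achieved by the complete r-partite Turán graph T(n, r) with parts as balanced as possible, and is at most (1 − 1/r) · n^2/2. For r = 9, n = 207: the density bound is (8/9) · 42849/2 = 19044. Since 9 ∣ 207, the Turán graph T(207, 9) has parts of equal size 23, and its edge count e(T(207, 9)) = 19044 attains the density bound exactly.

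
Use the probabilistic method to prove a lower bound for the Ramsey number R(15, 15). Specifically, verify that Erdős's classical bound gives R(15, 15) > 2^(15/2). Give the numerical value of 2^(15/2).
2^(15/2) = 181.0193; so R(15, 15) > 181.0193

Colour each edge of K_n uniformly at random with red/blue. The expected number of monochromatic K_15 is C(n, 15) · 2 · 2^(−C(15,2)). If C(n, 15) · 2^(1 − C(15,2)) < 1, then with positive probability no monochromatic K_15 exists, so R(15, 15) > n. The standard estimate C(n, 15) ≤ n^15/15! shows this inequality holds whenever n ≤ 2^(15/2) (since 15! · 2^(C(15,2) − 1) > 2^(15^2/2) ≥ n^15). Hence R(15, 15) > 2^(15/2) = 181.0193.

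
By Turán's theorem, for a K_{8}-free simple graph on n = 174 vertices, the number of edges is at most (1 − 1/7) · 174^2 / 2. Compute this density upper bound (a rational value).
Turán density bound = (6/7) · 174^2/2 = 90828/7 ≈ 12975.4286

Turán's theorem: ex(n, K_{r+1}) is achieved by the complete r-partite Turán graph T(n, r) with parts as balanced as possible, and is at most (1 − 1/r) · n^2/2. For r = 7, n = 174: the density bound is (6/7) · 30276/2 = 90828/7 ≈ 12975.4286. The integer-valued extremum is e(T(174, 7)) = 12975, which is strictly less than the density bound 90828/7 since 7 ∤ 174 (the parts of T(174, 7) cannot all be equal).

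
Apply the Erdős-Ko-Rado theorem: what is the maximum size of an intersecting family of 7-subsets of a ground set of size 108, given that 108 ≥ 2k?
max |F| = C(107, 6) = 1807245622

Erdős-Ko-Rado (1961): when n ≥ 2k, max |F| = C(n−1, k−1). The bound is attained by the star {A : i ∈ A} for any fixed i ∈ [n]. Here C(108−1, 7−1) = C(107, 6) = 1807245622.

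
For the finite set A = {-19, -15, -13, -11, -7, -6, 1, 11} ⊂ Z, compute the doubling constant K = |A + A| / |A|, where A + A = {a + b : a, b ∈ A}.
K = |A + A| / |A| = 29/8

Enumerate A + A = {a + b : a, b ∈ A}. With |A| = 8, there are |A|^2 = 64 ordered sum pairs; collecting distinct values, A + A = {-38, -34, -32, -30, -28, -26, -25, -24, -22, -21, -20, -19, -18, -17, -14, -13, -12, -10, -8, -6, -5, -4, -2, 0, 2, 4, 5, 12, 22}, so |A + A| = 29. Thus K = 29/8. For comparison, the minimum possible |A + A| over all 8-element sets is 2·8 − 1 = 15 (so min K = 15/8), attained only by arithmetic progressions.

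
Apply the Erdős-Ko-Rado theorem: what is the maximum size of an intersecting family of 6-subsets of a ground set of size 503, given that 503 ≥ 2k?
max |F| = C(502, 5) = 260411458350

The Erdős-Ko-Rado theorem states: for n ≥ 2k, an intersecting family of k-subsets of an n-element set has size at most C(n − 1, k − 1), with equality for 'star' families {A ⊆ [n] : |A| = k, i ∈ A} (fix an element i). For n = 503, k = 6: C(502, 5) = 260411458350.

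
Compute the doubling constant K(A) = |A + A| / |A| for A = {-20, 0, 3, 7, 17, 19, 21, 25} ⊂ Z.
K = |A + A| / |A| = 32/8 = 4

Enumerate A + A = {a + b : a, b ∈ A}. With |A| = 8, there are |A|^2 = 64 ordered sum pairs; collecting distinct values, A + A = {-40, -20, -17, -13, -3, -1, 0, 1, 3, 5, 6, 7, 10, 14, 17, 19, 20, 21, 22, 24, 25, 26, 28, 32, 34, 36, 38, 40, 42, 44, 46, 50}, so |A + A| = 32. Thus K = 32/8 = 4. For comparison, the minimum possible |A + A| over all 8-element sets is 2·8 − 1 = 15 (so min K = 15/8), attained only by arithmetic progressions.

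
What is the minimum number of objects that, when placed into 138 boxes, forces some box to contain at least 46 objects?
n = (46 − 1)·138 + 1 = 6211

By the generalised pigeonhole principle, to guarantee some box contains ≥ r objects we need more than (r − 1) · k objects total. Threshold: n = (r − 1) · k + 1. With r = 46 and k = 138: n = 45 · 138 + 1 = 6210 + 1 = 6211. For n = 6210 = 45 · 138, we can put exactly 45 objects in every box, avoiding 46 in any single one — so 6211 is tight.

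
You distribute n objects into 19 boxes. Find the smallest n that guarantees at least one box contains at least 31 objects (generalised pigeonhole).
n = (31 − 1)·19 + 1 = 571

By the generalised pigeonhole principle, to guarantee some box contains ≥ r objects we need more than (r − 1) · k objects total. Threshold: n = (r − 1) · k + 1. With r = 31 and k = 19: n = 30 · 19 + 1 = 570 + 1 = 571. For n = 570 = 30 · 19, we can put exactly 30 objects in every box, avoiding 31 in any single one — so 571 is tight.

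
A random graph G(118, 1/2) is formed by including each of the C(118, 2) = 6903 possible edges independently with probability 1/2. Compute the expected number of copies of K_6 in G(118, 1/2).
E[# K_6] = C(118, 6) · (1/2)^C(6, 2) = 3295144749 / 2^15 ≈ 100559.837311

For each 6-subset S of vertices (there are C(118, 6) = 3295144749 such S), let X_S = 1 if S induces a K_6 (all C(6, 2) = 15 edges present). Then P(X_S = 1) = (1/2)^15 = 1/32768. By linearity of expectation, E[# K_6] = C(118, 6) · (1/2)^15 = 3295144749 / 32768 ≈ 100559.837311.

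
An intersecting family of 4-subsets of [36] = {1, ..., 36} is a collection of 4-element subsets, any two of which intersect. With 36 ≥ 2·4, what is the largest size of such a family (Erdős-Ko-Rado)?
max |F| = C(35, 3) = 6545

Erdős-Ko-Rado (1961): when n ≥ 2k, max |F| = C(n−1, k−1). The bound is attained by the star {A : i ∈ A} for any fixed i ∈ [n]. Here C(36−1, 4−1) = C(35, 3) = 6545.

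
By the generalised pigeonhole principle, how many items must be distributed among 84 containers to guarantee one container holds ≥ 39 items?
n = (39 − 1)·84 + 1 = 3193

By the generalised pigeonhole principle, to guarantee some box contains ≥ r objects we need more than (r − 1) · k objects total. Threshold: n = (r − 1) · k + 1. With r = 39 and k = 84: n = 38 · 84 + 1 = 3192 + 1 = 3193. For n = 3192 = 38 · 84, we can put exactly 38 objects in every box, avoiding 39 in any single one — so 3193 is tight.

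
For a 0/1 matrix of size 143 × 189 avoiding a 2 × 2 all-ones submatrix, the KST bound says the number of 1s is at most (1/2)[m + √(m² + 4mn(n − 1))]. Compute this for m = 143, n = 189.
z(143, 189; 2, 2) ≤ (1/2)[143 + √(143² + 4·143·189·188)] = (1/2)[143 + √20344753] = 2326.7579

Kővári–Sós–Turán: let r_1, ..., r_143 be the row sums and z = Σ r_i the total number of 1s. Each pair of columns can share at most one row with both entries 1 (else a 2×2 all-ones block appears), so Σ_i C(r_i, 2) ≤ C(189, 2) = 17766. By convexity Σ_i C(r_i, 2) ≥ 143·C(z/143, 2) = z(z − 143)/(2·143), giving z² − 143z − 143·189·188 ≤ 0 and hence z ≤ (1/2)[143 + √(20449 + 4·5081076)] = (1/2)[143 + √20344753] ≈ (1/2)(143 + 4510.5158) = 2326.7579.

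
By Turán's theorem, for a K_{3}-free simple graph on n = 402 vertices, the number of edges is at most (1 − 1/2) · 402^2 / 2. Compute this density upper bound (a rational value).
Turán density bound = (1/2) · 402^2/2 = 40401

Turán's theorem: ex(n, K_{r+1}) is achieved by the complete r-partite Turán graph T(n, r) with parts as balanced as possible, and is at most (1 − 1/r) · n^2/2. For r = 2, n = 402: the density bound is (1/2) · 161604/2 = 40401. Since 2 ∣ 402, the Turán graph T(402, 2) has parts of equal size 201, and its edge count e(T(402, 2)) = 40401 attains the density bound exactly.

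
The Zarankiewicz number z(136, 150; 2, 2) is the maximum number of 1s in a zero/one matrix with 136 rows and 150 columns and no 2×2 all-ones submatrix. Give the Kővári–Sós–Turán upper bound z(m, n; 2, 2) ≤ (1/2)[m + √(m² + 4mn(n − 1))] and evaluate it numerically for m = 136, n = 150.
z(136, 150; 2, 2) ≤ (1/2)[136 + √(136² + 4·136·150·149)] = (1/2)[136 + √12176896] = 1812.7705

Kővári–Sós–Turán: let r_1, ..., r_136 be the row sums and z = Σ r_i the total number of 1s. Each pair of columns can share at most one row with both entries 1 (else a 2×2 all-ones block appears), so Σ_i C(r_i, 2) ≤ C(150, 2) = 11175. By convexity Σ_i C(r_i, 2) ≥ 136·C(z/136, 2) = z(z − 136)/(2·136), giving z² − 136z − 136·150·149 ≤ 0 and hence z ≤ (1/2)[136 + √(18496 + 4·3039600)] = (1/2)[136 + √12176896] ≈ (1/2)(136 + 3489.5409) = 1812.7705.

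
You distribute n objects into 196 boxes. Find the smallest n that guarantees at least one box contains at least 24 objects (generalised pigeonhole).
n = (24 − 1)·196 + 1 = 4509

By the generalised pigeonhole principle, to guarantee some box contains ≥ r objects we need more than (r − 1) · k objects total. Threshold: n = (r − 1) · k + 1. With r = 24 and k = 196: n = 23 · 196 + 1 = 4508 + 1 = 4509. For n = 4508 = 23 · 196, we can put exactly 23 objects in every box, avoiding 24 in any single one — so 4509 is tight.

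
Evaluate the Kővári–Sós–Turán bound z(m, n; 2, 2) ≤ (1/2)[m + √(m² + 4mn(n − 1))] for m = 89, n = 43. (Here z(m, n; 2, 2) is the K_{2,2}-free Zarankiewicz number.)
z(89, 43; 2, 2) ≤ (1/2)[89 + √(89² + 4·89·43·42)] = (1/2)[89 + √650857] = 447.8785

Kővári–Sós–Turán: let r_1, ..., r_89 be the row sums and z = Σ r_i the total number of 1s. Each pair of columns can share at most one row with both entries 1 (else a 2×2 all-ones block appears), so Σ_i C(r_i, 2) ≤ C(43, 2) = 903. By convexity Σ_i C(r_i, 2) ≥ 89·C(z/89, 2) = z(z − 89)/(2·89), giving z² − 89z − 89·43·42 ≤ 0 and hence z ≤ (1/2)[89 + √(7921 + 4·160734)] = (1/2)[89 + √650857] ≈ (1/2)(89 + 806.7571) = 447.8785.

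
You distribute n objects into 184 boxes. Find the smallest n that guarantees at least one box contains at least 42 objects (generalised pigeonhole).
n = (42 − 1)·184 + 1 = 7545

By the generalised pigeonhole principle, to guarantee some box contains ≥ r objects we need more than (r − 1) · k objects total. Threshold: n = (r − 1) · k + 1. With r = 42 and k = 184: n = 41 · 184 + 1 = 7544 + 1 = 7545. For n = 7544 = 41 · 184, we can put exactly 41 objects in every box, avoiding 42 in any single one — so 7545 is tight.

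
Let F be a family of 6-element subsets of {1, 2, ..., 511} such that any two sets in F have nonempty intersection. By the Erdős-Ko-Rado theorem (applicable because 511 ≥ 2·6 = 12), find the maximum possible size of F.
max |F| = C(510, 5) = 281921956602

Erdős-Ko-Rado (1961): when n ≥ 2k, max |F| = C(n−1, k−1). The bound is attained by the star {A : i ∈ A} for any fixed i ∈ [n]. Here C(511−1, 6−1) = C(510, 5) = 281921956602.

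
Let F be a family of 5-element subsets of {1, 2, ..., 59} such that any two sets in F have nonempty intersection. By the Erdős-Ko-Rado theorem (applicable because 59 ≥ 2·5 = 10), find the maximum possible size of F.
max |F| = C(58, 4) = 424270

Erdős-Ko-Rado (1961): when n ≥ 2k, max |F| = C(n−1, k−1). The bound is attained by the star {A : i ∈ A} for any fixed i ∈ [n]. Here C(59−1, 5−1) = C(58, 4) = 424270.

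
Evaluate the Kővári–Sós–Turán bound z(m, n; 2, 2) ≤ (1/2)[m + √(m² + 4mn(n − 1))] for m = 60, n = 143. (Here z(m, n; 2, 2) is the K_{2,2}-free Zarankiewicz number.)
z(60, 143; 2, 2) ≤ (1/2)[60 + √(60² + 4·60·143·142)] = (1/2)[60 + √4877040] = 1134.2011

Kővári–Sós–Turán: let r_1, ..., r_60 be the row sums and z = Σ r_i the total number of 1s. Each pair of columns can share at most one row with both entries 1 (else a 2×2 all-ones block appears), so Σ_i C(r_i, 2) ≤ C(143, 2) = 10153. By convexity Σ_i C(r_i, 2) ≥ 60·C(z/60, 2) = z(z − 60)/(2·60), giving z² − 60z − 60·143·142 ≤ 0 and hence z ≤ (1/2)[60 + √(3600 + 4·1218360)] = (1/2)[60 + √4877040] ≈ (1/2)(60 + 2208.4021) = 1134.2011.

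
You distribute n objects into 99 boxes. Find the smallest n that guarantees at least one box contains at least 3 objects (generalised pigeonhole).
n = (3 − 1)·99 + 1 = 199

By the generalised pigeonhole principle, to guarantee some box contains ≥ r objects we need more than (r − 1) · k objects total. Threshold: n = (r − 1) · k + 1. With r = 3 and k = 99: n = 2 · 99 + 1 = 198 + 1 = 199. For n = 198 = 2 · 99, we can put exactly 2 objects in every box, avoiding 3 in any single one — so 199 is tight.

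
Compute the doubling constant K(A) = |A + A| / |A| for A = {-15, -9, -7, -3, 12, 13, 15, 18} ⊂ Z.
K = |A + A| / |A| = 31/8

Enumerate A + A = {a + b : a, b ∈ A}. With |A| = 8, there are |A|^2 = 64 ordered sum pairs; collecting distinct values, A + A = {-30, -24, -22, -18, -16, -14, -12, -10, -6, -3, -2, 0, 3, 4, 5, 6, 8, 9, 10, 11, 12, 15, 24, 25, 26, 27, 28, 30, 31, 33, 36}, so |A + A| = 31. Thus K = 31/8. For comparison, the minimum possible |A + A| over all 8-element sets is 2·8 − 1 = 15 (so min K = 15/8), attained only by arithmetic progressions.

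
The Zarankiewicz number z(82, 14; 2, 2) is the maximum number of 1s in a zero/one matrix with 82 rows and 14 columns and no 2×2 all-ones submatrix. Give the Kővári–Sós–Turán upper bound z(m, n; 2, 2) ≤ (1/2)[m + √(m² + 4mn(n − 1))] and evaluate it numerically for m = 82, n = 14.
z(82, 14; 2, 2) ≤ (1/2)[82 + √(82² + 4·82·14·13)] = (1/2)[82 + √66420] = 169.8604

Kővári–Sós–Turán: let r_1, ..., r_82 be the row sums and z = Σ r_i the total number of 1s. Each pair of columns can share at most one row with both entries 1 (else a 2×2 all-ones block appears), so Σ_i C(r_i, 2) ≤ C(14, 2) = 91. By convexity Σ_i C(r_i, 2) ≥ 82·C(z/82, 2) = z(z − 82)/(2·82), giving z² − 82z − 82·14·13 ≤ 0 and hence z ≤ (1/2)[82 + √(6724 + 4·14924)] = (1/2)[82 + √66420] ≈ (1/2)(82 + 257.7208) = 169.8604.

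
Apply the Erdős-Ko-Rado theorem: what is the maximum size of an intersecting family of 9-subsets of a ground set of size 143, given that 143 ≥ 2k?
max |F| = C(142, 8) = 3354301527435

The Erdős-Ko-Rado theorem states: for n ≥ 2k, an intersecting family of k-subsets of an n-element set has size at most C(n − 1, k − 1), with equality for 'star' families {A ⊆ [n] : |A| = k, i ∈ A} (fix an element i). For n = 143, k = 9: C(142, 8) = 3354301527435.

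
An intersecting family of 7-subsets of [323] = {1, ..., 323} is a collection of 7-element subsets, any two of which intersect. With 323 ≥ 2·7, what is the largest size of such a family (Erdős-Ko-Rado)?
max |F| = C(322, 6) = 1477254941008

The Erdős-Ko-Rado theorem states: for n ≥ 2k, an intersecting family of k-subsets of an n-element set has size at most C(n − 1, k − 1), with equality for 'star' families {A ⊆ [n] : |A| = k, i ∈ A} (fix an element i). For n = 323, k = 7: C(322, 6) = 1477254941008.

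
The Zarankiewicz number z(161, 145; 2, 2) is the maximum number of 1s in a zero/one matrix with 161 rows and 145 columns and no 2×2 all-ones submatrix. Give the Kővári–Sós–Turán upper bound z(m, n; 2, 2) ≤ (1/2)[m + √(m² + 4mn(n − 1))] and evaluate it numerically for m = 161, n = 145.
z(161, 145; 2, 2) ≤ (1/2)[161 + √(161² + 4·161·145·144)] = (1/2)[161 + √13472641] = 1915.7548

Kővári–Sós–Turán: let r_1, ..., r_161 be the row sums and z = Σ r_i the total number of 1s. Each pair of columns can share at most one row with both entries 1 (else a 2×2 all-ones block appears), so Σ_i C(r_i, 2) ≤ C(145, 2) = 10440. By convexity Σ_i C(r_i, 2) ≥ 161·C(z/161, 2) = z(z − 161)/(2·161), giving z² − 161z − 161·145·144 ≤ 0 and hence z ≤ (1/2)[161 + √(25921 + 4·3361680)] = (1/2)[161 + √13472641] ≈ (1/2)(161 + 3670.5096) = 1915.7548.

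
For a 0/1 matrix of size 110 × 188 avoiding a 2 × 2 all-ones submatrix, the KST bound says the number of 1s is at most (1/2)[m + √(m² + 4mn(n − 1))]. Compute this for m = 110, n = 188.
z(110, 188; 2, 2) ≤ (1/2)[110 + √(110² + 4·110·188·187)] = (1/2)[110 + √15480740] = 2022.2786

Kővári–Sós–Turán: let r_1, ..., r_110 be the row sums and z = Σ r_i the total number of 1s. Each pair of columns can share at most one row with both entries 1 (else a 2×2 all-ones block appears), so Σ_i C(r_i, 2) ≤ C(188, 2) = 17578. By convexity Σ_i C(r_i, 2) ≥ 110·C(z/110, 2) = z(z − 110)/(2·110), giving z² − 110z − 110·188·187 ≤ 0 and hence z ≤ (1/2)[110 + √(12100 + 4·3867160)] = (1/2)[110 + √15480740] ≈ (1/2)(110 + 3934.5572) = 2022.2786.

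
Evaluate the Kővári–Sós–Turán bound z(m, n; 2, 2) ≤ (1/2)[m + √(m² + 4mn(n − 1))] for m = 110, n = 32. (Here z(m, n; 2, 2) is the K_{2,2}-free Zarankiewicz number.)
z(110, 32; 2, 2) ≤ (1/2)[110 + √(110² + 4·110·32·31)] = (1/2)[110 + √448580] = 389.8806

Kővári–Sós–Turán: let r_1, ..., r_110 be the row sums and z = Σ r_i the total number of 1s. Each pair of columns can share at most one row with both entries 1 (else a 2×2 all-ones block appears), so Σ_i C(r_i, 2) ≤ C(32, 2) = 496. By convexity Σ_i C(r_i, 2) ≥ 110·C(z/110, 2) = z(z − 110)/(2·110), giving z² − 110z − 110·32·31 ≤ 0 and hence z ≤ (1/2)[110 + √(12100 + 4·109120)] = (1/2)[110 + √448580] ≈ (1/2)(110 + 669.7612) = 389.8806.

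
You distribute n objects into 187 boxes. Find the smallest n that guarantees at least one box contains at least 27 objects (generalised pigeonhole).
n = (27 − 1)·187 + 1 = 4863

By the generalised pigeonhole principle, to guarantee some box contains ≥ r objects we need more than (r − 1) · k objects total. Threshold: n = (r − 1) · k + 1. With r = 27 and k = 187: n = 26 · 187 + 1 = 4862 + 1 = 4863. For n = 4862 = 26 · 187, we can put exactly 26 objects in every box, avoiding 27 in any single one — so 4863 is tight.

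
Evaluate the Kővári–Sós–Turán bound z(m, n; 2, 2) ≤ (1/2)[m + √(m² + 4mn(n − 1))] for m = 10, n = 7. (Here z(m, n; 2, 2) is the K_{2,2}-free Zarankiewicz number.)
z(10, 7; 2, 2) ≤ (1/2)[10 + √(10² + 4·10·7·6)] = (1/2)[10 + √1780] = 26.095

Kővári–Sós–Turán: let r_1, ..., r_10 be the row sums and z = Σ r_i the total number of 1s. Each pair of columns can share at most one row with both entries 1 (else a 2×2 all-ones block appears), so Σ_i C(r_i, 2) ≤ C(7, 2) = 21. By convexity Σ_i C(r_i, 2) ≥ 10·C(z/10, 2) = z(z − 10)/(2·10), giving z² − 10z − 10·7·6 ≤ 0 and hence z ≤ (1/2)[10 + √(100 + 4·420)] = (1/2)[10 + √1780] ≈ (1/2)(10 + 42.19) = 26.095.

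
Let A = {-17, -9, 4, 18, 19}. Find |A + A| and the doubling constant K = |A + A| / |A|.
K = |A + A| / |A| = 15/5 = 3

Enumerate A + A = {a + b : a, b ∈ A}. With |A| = 5, there are |A|^2 = 25 ordered sum pairs; collecting distinct values, A + A = {-34, -26, -18, -13, -5, 1, 2, 8, 9, 10, 22, 23, 36, 37, 38}, so |A + A| = 15. Thus K = 15/5 = 3. For comparison, the minimum possible |A + A| over all 5-element sets is 2·5 − 1 = 9 (so min K = 9/5), attained only by arithmetic progressions.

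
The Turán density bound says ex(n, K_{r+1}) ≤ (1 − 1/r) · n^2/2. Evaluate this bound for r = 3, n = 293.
Turán density bound = (2/3) · 293^2/2 = 85849/3 ≈ 28616.3333

Turán's theorem: ex(n, K_{r+1}) is achieved by the complete r-partite Turán graph T(n, r) with parts as balanced as possible, and is at most (1 − 1/r) · n^2/2. For r = 3, n = 293: the density bound is (2/3) · 85849/2 = 85849/3 ≈ 28616.3333. The integer-valued extremum is e(T(293, 3)) = 28616, which is strictly less than the density bound 85849/3 since 3 ∤ 293 (the parts of T(293, 3) cannot all be equal).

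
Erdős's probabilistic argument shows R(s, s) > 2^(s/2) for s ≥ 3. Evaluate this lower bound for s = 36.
2^(36/2) = 262144; so R(36, 36) > 262144

Colour each edge of K_n uniformly at random with red/blue. The expected number of monochromatic K_36 is C(n, 36) · 2 · 2^(−C(36,2)). If C(n, 36) · 2^(1 − C(36,2)) < 1, then with positive probability no monochromatic K_36 exists, so R(36, 36) > n. The standard estimate C(n, 36) ≤ n^36/36! shows this inequality holds whenever n ≤ 2^(36/2) (since 36! · 2^(C(36,2) − 1) > 2^(36^2/2) ≥ n^36). Hence R(36, 36) > 2^(36/2) = 262144.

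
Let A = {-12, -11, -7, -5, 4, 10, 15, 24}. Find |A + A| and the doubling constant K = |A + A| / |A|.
K = |A + A| / |A| = 32/8 = 4

Enumerate A + A = {a + b : a, b ∈ A}. With |A| = 8, there are |A|^2 = 64 ordered sum pairs; collecting distinct values, A + A = {-24, -23, -22, -19, -18, -17, -16, -14, -12, -10, -8, -7, -3, -2, -1, 3, 4, 5, 8, 10, 12, 13, 14, 17, 19, 20, 25, 28, 30, 34, 39, 48}, so |A + A| = 32. Thus K = 32/8 = 4. For comparison, the minimum possible |A + A| over all 8-element sets is 2·8 − 1 = 15 (so min K = 15/8), attained only by arithmetic progressions.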